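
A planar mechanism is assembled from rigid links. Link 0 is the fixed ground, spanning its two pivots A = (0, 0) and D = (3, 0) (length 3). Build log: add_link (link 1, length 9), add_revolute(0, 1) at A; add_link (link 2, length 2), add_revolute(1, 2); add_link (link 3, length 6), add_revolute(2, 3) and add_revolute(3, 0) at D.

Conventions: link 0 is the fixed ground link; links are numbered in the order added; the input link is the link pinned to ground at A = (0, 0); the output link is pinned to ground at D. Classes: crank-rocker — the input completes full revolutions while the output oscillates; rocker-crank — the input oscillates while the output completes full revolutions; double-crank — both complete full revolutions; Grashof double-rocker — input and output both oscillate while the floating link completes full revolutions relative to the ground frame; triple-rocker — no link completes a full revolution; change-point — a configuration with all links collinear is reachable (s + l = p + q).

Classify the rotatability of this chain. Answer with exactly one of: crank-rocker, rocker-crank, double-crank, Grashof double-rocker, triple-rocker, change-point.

lengths: ground=3, input=9, coupler=2, output=6
sorted: s=2 (shortest), l=9 (longest), p+q=9
s + l = 11 vs p + q = 9
s + l > p + q → non-Grashof → no link fully rotates → triple-rocker

triple-rocker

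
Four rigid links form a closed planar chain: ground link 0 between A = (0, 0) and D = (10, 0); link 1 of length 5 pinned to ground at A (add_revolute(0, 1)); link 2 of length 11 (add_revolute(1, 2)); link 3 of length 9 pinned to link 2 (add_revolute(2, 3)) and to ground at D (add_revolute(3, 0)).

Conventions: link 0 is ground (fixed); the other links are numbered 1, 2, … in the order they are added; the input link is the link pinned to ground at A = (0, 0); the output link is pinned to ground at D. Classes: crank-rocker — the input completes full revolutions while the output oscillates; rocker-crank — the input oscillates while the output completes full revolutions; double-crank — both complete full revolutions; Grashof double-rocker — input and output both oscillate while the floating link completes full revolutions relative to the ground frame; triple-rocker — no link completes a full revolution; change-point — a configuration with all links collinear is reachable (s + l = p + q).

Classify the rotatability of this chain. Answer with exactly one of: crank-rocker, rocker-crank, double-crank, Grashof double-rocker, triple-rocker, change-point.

lengths: ground=10, input=5, coupler=11, output=9
sorted: s=5 (shortest), l=11 (longest), p+q=19
s + l = 16 vs p + q = 19
s + l < p + q (Grashof) with shortest = input link → crank-rocker

crank-rocker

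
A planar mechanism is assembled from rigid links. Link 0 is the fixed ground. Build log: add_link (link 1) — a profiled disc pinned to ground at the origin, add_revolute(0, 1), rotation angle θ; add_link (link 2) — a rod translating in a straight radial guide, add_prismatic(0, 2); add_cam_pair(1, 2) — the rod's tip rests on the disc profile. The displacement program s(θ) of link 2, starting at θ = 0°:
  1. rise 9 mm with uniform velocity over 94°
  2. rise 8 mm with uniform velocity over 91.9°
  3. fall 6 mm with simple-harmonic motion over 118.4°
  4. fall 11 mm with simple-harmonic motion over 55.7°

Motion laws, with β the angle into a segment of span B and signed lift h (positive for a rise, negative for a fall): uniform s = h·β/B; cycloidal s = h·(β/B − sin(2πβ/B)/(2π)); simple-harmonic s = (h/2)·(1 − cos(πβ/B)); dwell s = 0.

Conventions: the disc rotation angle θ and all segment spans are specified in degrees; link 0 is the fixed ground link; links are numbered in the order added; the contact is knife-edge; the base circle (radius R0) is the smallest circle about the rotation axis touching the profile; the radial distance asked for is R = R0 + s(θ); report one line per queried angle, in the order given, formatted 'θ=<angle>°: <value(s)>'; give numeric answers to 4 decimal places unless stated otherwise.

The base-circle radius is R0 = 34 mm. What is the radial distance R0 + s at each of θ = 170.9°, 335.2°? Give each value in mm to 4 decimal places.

seg 1 [0°–94°] uniform, h=9: full span → s += 9 → s = 9.0000
seg 2 [94°–185.9°] uniform, h=8: θ=170.9° here. β=76.9, B=91.9. 8·76.9/91.9 = 6.6942 → s = 15.6942
seg 2 [94°–185.9°] uniform, h=8: full span → s += 8 → s = 17.0000
seg 3 [185.9°–304.3°] simple-harmonic, h=-6: full span → s += -6 → s = 11.0000
seg 4 [304.3°–360°] simple-harmonic, h=-11: θ=335.2° here. β=30.9, B=55.7. -11/2·(1 − cos(π·0.5548)) = -6.4415 → s = 4.5585
θ=170.9°: R = R0 + s = 34 + 15.6942 = 49.6942
θ=335.2°: R = R0 + s = 34 + 4.5585 = 38.5585

θ=170.9°: 49.6942
θ=335.2°: 38.5585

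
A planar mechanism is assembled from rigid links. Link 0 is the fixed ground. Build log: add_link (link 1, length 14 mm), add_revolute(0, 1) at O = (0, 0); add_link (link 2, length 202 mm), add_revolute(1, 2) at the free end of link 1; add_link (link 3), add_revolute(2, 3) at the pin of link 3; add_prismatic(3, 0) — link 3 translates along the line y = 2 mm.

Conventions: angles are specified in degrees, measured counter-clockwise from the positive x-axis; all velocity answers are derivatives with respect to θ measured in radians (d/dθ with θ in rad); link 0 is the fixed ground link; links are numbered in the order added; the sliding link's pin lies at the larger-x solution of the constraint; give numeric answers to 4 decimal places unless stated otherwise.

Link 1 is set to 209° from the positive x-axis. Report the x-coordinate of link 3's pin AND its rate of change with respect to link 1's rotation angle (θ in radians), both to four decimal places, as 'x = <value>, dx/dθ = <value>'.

geometry: r = 14 mm, L = 202 mm, e = 2 mm
crank pin P = (r cos θ, r sin θ) = (-12.244676, -6.787335)
h = r sin θ − e = -6.787335 − 2 = -8.787335
x = r cos θ + √(L² − h²) = -12.244676 + 201.808778 = 189.564102
dx/dθ = −r sin θ − h·r cos θ/√(L² − h²) (θ in radians; h = -8.787335) = 6.254166

x = 189.5641, dx/dθ = 6.2542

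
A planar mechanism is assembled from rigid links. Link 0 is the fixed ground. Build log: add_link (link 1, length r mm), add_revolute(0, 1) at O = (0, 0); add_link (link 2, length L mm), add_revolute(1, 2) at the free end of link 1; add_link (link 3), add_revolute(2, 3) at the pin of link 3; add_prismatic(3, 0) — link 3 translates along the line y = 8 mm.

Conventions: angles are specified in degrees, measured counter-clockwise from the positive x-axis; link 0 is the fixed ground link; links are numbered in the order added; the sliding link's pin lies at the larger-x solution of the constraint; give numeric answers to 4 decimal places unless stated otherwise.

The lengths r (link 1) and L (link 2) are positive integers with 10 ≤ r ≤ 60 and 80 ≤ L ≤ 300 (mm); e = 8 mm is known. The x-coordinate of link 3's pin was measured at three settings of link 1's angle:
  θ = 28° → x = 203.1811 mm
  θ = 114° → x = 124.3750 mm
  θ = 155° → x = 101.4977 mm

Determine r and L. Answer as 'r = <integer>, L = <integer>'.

constraint per measurement: (x − r cos θ)² + (r sin θ − e)² = L²
subtracting the θ₁ and θ₂ equations cancels the r² and L² terms:
r = (x₁² − x₂²) / (2[(x₁cos θ₁ + e sin θ₁) − (x₂cos θ₂ + e sin θ₂)]) = 57.0000 → r = 57
L² = (x₁ − r cos θ₁)² + (r sin θ₁ − e)² = 23715.9993 → L = 154.0000 → L = 154
check at θ₃=155°: x = 101.4977 (printed 101.4977) ✓

r = 57, L = 154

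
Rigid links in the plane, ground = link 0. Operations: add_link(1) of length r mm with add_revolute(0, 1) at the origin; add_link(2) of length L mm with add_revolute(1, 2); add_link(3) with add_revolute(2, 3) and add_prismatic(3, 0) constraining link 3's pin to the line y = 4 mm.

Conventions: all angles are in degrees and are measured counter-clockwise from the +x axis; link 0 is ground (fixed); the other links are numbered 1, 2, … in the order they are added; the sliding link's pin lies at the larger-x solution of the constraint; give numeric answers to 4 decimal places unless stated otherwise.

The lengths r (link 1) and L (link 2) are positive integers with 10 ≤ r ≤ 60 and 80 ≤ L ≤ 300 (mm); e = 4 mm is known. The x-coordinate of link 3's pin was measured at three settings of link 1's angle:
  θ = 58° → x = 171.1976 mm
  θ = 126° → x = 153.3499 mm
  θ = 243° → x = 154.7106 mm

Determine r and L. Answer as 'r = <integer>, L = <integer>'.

constraint per measurement: (x − r cos θ)² + (r sin θ − e)² = L²
subtracting the θ₁ and θ₂ equations cancels the r² and L² terms:
r = (x₁² − x₂²) / (2[(x₁cos θ₁ + e sin θ₁) − (x₂cos θ₂ + e sin θ₂)]) = 16.0000 → r = 16
L² = (x₁ − r cos θ₁)² + (r sin θ₁ − e)² = 26568.9991 → L = 163.0000 → L = 163
check at θ₃=243°: x = 154.7106 (printed 154.7106) ✓

r = 16, L = 163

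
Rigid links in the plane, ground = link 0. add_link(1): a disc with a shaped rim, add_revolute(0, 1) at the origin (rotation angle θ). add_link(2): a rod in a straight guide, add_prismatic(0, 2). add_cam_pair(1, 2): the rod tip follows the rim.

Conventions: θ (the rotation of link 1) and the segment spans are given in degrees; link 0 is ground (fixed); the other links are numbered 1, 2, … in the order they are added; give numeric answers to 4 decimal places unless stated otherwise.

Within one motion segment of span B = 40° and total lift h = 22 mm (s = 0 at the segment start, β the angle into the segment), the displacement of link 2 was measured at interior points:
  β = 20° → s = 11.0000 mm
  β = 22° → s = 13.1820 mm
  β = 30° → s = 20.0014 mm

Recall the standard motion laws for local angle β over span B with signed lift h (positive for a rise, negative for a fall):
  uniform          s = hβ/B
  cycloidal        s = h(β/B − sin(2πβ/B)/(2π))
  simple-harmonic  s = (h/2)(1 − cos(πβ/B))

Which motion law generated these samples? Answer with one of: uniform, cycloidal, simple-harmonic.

candidates at β/B = r: uniform s = h·r (linear in β); cycloidal s = h·(r − sin(2πr)/(2π)); simple-harmonic s = (h/2)(1 − cos(πr))
β=20°: printed 11.0000 | uniform 11.0000, cycloidal 11.0000, simple-harmonic 11.0000
β=22°: printed 13.1820 | uniform 12.1000, cycloidal 13.1820, simple-harmonic 12.7208
β=30°: printed 20.0014 | uniform 16.5000, cycloidal 20.0014, simple-harmonic 18.7782
only one law matches every sample → cycloidal

cycloidal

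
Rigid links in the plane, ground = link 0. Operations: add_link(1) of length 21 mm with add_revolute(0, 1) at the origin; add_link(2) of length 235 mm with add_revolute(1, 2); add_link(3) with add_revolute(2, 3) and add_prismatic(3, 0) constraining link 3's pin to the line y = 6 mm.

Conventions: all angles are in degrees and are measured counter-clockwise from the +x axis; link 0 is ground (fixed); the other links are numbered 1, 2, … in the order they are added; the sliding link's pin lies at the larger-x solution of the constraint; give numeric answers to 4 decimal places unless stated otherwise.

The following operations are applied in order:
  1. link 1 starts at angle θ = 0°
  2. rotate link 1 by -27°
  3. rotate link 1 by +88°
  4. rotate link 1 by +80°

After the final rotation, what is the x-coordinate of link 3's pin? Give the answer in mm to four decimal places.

geometry: r = 21 mm, L = 235 mm, e = 6 mm; θ starts at 0°
rotate link 1 by -27°: θ ← 0° -27° = -27°
rotate link 1 by +88°: θ ← -27° +88° = 61°
rotate link 1 by +80°: θ ← 61° +80° = 141°
crank pin P = (r cos θ, r sin θ) = (-16.320065, 13.215728)
h = r sin θ − e = 13.215728 − 6 = 7.215728
x = r cos θ + √(L² − h²) = -16.320065 + 234.889194 = 218.569128

218.5691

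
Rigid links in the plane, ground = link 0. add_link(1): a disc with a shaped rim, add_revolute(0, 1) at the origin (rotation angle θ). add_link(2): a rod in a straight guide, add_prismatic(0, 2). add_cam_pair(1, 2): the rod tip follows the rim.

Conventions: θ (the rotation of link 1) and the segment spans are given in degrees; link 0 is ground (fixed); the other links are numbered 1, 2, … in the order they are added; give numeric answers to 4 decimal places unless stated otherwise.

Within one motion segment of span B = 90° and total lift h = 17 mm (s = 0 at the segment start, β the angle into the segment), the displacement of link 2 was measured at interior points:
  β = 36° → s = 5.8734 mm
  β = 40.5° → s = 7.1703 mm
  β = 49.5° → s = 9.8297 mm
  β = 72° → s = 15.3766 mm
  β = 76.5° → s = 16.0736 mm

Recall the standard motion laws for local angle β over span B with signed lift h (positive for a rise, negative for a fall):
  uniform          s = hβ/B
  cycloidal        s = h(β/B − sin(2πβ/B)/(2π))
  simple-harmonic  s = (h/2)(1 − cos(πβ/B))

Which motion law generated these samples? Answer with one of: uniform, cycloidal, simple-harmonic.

candidates at β/B = r: uniform s = h·r (linear in β); cycloidal s = h·(r − sin(2πr)/(2π)); simple-harmonic s = (h/2)(1 − cos(πr))
β=36°: printed 5.8734 | uniform 6.8000, cycloidal 5.2097, simple-harmonic 5.8734
β=40.5°: printed 7.1703 | uniform 7.6500, cycloidal 6.8139, simple-harmonic 7.1703
β=49.5°: printed 9.8297 | uniform 9.3500, cycloidal 10.1861, simple-harmonic 9.8297
β=72°: printed 15.3766 | uniform 13.6000, cycloidal 16.1732, simple-harmonic 15.3766
β=76.5°: printed 16.0736 | uniform 14.4500, cycloidal 16.6389, simple-harmonic 16.0736
only one law matches every sample → simple-harmonic

simple-harmonic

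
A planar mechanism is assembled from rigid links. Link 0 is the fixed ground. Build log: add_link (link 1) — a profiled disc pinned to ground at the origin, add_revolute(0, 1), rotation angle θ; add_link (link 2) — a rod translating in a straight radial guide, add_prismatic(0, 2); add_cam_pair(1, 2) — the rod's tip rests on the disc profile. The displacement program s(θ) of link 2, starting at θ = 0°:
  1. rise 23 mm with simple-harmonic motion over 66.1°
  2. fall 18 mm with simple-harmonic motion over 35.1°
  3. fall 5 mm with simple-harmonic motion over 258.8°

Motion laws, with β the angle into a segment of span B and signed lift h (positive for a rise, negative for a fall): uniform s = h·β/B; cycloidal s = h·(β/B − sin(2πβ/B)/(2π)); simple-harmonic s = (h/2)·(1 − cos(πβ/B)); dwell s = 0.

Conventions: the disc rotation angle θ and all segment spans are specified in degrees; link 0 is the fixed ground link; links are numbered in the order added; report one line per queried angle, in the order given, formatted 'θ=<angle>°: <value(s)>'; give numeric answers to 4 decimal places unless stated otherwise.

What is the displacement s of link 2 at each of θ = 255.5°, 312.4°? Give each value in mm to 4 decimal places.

seg 1 [0°–66.1°] simple-harmonic, h=23: full span → s += 23 → s = 23.0000
seg 2 [66.1°–101.2°] simple-harmonic, h=-18: full span → s += -18 → s = 5.0000
seg 3 [101.2°–360°] simple-harmonic, h=-5: θ=255.5° here. β=154.3, B=258.8. -5/2·(1 − cos(π·0.5962)) = -3.2442 → s = 1.7558
seg 3 [101.2°–360°] simple-harmonic, h=-5: θ=312.4° here. β=211.2, B=258.8. -5/2·(1 − cos(π·0.8161)) = -4.5941 → s = 0.4059

θ=255.5°: 1.7558
θ=312.4°: 0.4059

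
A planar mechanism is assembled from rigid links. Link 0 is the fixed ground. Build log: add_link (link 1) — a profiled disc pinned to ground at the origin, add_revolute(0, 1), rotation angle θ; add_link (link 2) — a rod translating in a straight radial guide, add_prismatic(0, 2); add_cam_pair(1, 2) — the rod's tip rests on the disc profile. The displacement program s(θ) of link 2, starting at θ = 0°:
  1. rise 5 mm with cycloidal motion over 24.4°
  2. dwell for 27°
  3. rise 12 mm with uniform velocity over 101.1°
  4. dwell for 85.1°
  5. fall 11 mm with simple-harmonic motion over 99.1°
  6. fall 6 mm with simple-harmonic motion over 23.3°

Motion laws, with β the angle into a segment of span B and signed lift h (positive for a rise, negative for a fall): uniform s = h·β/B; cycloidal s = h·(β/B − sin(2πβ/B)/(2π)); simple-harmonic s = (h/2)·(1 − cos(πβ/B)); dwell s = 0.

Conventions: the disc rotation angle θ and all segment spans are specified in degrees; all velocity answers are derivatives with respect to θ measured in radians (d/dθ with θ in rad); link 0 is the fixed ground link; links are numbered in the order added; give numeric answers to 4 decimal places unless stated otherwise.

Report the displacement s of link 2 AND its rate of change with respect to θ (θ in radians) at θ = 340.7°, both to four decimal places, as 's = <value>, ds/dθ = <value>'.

seg 1 [0°–24.4°] cycloidal, h=5: full span → s += 5 → s = 5.0000
seg 2 [24.4°–51.4°] dwell: s stays 5.0000
seg 3 [51.4°–152.5°] uniform, h=12: full span → s += 12 → s = 17.0000
seg 4 [152.5°–237.6°] dwell: s stays 17.0000
seg 5 [237.6°–336.7°] simple-harmonic, h=-11: full span → s += -11 → s = 6.0000
seg 6 [336.7°–360°] simple-harmonic, h=-6: θ=340.7° here. β=4, B=23.3. -6/2·(1 − cos(π·0.1717)) = -0.4258 → s = 5.5742
velocity in seg [336.7°–360°] (simple-harmonic), θ in radians: β = 4° = 0.0698 rad, B = 23.3° = 0.4067 rad; ds/dθ = (πh/(2B)) sin(πβ/B) = (π·(-6)/(2·0.4067)) sin(π·0.1717) = -11.902261 mm/rad

s = 5.5742, ds/dθ = -11.9023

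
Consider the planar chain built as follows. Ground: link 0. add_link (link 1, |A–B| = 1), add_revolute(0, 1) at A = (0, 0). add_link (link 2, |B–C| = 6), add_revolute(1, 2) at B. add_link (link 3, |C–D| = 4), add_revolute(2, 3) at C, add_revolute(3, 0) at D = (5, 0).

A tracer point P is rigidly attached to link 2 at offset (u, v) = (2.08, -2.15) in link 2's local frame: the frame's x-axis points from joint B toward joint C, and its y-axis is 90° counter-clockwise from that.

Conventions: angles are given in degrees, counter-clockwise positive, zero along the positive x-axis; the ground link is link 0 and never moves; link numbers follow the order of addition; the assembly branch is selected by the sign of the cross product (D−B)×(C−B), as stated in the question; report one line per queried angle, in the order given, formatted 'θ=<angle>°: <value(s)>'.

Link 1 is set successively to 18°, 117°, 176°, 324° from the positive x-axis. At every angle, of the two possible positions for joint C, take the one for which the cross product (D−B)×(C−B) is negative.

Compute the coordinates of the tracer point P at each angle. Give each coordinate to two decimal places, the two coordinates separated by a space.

A=(0,0), D=(5.00,0)
θ=18°: B = A + 1.00·(cos18°, sin18°) = (0.9511, 0.3090)
θ=18°: |BD| = 4.0607
θ=18°: circle(B,6.00) ∩ circle(D,4.00): a=4.4930, h=3.9766
θ=18°:   candidates: C₊=(5.7336,3.9321) cross=16.148; C₋=(5.1284,-3.9979) cross=-16.148
θ=18°:   branch - wants cross < 0 → take C=(5.1284,-3.9979) (cross=-16.148)
θ=18°: ex = (C−B)/|BC| = (0.6962,-0.7178); ey = (0.7178,0.6962)
θ=18°: P = B + 2.08·ex + -2.15·ey = (0.8559,-2.6809)
θ=117°: B = A + 1.00·(cos117°, sin117°) = (-0.4540, 0.8910)
θ=117°: |BD| = 5.5263
θ=117°: circle(B,6.00) ∩ circle(D,4.00): a=4.5727, h=3.8847
θ=117°:   candidates: C₊=(4.6852,3.9876) cross=21.468; C₋=(3.4325,-3.6801) cross=-21.468
θ=117°:   branch - wants cross < 0 → take C=(3.4325,-3.6801) (cross=-21.468)
θ=117°: ex = (C−B)/|BC| = (0.6478,-0.7618); ey = (0.7618,0.6478)
θ=117°: P = B + 2.08·ex + -2.15·ey = (-0.7446,-2.0863)
θ=176°: B = A + 1.00·(cos176°, sin176°) = (-0.9976, 0.0698)
θ=176°: |BD| = 5.9980
θ=176°: circle(B,6.00) ∩ circle(D,4.00): a=4.6662, h=3.7718
θ=176°:   candidates: C₊=(3.7122,3.7870) cross=22.623; C₋=(3.6245,-3.7561) cross=-22.623
θ=176°:   branch - wants cross < 0 → take C=(3.6245,-3.7561) (cross=-22.623)
θ=176°: ex = (C−B)/|BC| = (0.7703,-0.6376); ey = (0.6376,0.7703)
θ=176°: P = B + 2.08·ex + -2.15·ey = (-0.7662,-2.9128)
θ=324°: B = A + 1.00·(cos324°, sin324°) = (0.8090, -0.5878)
θ=324°: |BD| = 4.2320
θ=324°: circle(B,6.00) ∩ circle(D,4.00): a=4.4789, h=3.9924
θ=324°:   candidates: C₊=(4.6901,3.9880) cross=16.896; C₋=(5.7991,-3.9194) cross=-16.896
θ=324°:   branch - wants cross < 0 → take C=(5.7991,-3.9194) (cross=-16.896)
θ=324°: ex = (C−B)/|BC| = (0.8317,-0.5553); ey = (0.5553,0.8317)
θ=324°: P = B + 2.08·ex + -2.15·ey = (1.3451,-3.5308)

θ=18°: 0.86 -2.68
θ=117°: -0.74 -2.09
θ=176°: -0.77 -2.91
θ=324°: 1.35 -3.53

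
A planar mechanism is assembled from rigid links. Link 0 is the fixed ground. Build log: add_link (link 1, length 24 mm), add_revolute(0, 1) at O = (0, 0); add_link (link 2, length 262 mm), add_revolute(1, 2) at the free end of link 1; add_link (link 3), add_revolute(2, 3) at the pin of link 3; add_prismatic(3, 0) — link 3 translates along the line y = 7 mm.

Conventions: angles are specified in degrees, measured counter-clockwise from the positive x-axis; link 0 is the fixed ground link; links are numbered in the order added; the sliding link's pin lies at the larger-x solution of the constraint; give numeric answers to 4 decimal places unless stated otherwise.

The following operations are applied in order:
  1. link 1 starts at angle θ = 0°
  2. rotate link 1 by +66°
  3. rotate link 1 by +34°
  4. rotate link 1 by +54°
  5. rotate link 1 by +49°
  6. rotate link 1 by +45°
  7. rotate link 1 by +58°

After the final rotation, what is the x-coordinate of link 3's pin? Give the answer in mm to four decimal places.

geometry: r = 24 mm, L = 262 mm, e = 7 mm; θ starts at 0°
rotate link 1 by +66°: θ ← 0° +66° = 66°
rotate link 1 by +34°: θ ← 66° +34° = 100°
rotate link 1 by +54°: θ ← 100° +54° = 154°
rotate link 1 by +49°: θ ← 154° +49° = 203°
rotate link 1 by +45°: θ ← 203° +45° = 248°
rotate link 1 by +58°: θ ← 248° +58° = 306°
crank pin P = (r cos θ, r sin θ) = (14.106846, -19.416408)
h = r sin θ − e = -19.416408 − 7 = -26.416408
x = r cos θ + √(L² − h²) = 14.106846 + 260.664868 = 274.771714

274.7717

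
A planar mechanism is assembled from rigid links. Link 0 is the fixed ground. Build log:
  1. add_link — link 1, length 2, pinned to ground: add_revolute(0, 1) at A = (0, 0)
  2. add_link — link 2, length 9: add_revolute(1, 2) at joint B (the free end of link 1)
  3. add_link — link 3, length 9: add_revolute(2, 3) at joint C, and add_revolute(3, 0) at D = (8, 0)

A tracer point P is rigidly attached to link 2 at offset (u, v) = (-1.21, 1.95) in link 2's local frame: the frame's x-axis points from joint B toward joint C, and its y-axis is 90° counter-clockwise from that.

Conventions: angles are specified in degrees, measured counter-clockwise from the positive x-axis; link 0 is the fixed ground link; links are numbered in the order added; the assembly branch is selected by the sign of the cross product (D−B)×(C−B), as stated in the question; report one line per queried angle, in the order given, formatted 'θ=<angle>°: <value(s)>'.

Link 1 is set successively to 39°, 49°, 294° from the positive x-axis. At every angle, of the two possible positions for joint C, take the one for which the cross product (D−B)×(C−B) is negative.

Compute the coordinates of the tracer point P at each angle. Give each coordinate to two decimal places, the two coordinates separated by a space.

A=(0,0), D=(8.00,0)
θ=39°: B = A + 2.00·(cos39°, sin39°) = (1.5543, 1.2586)
θ=39°: |BD| = 6.5674
θ=39°: circle(B,9.00) ∩ circle(D,9.00): a=3.2837, h=8.3796
θ=39°:   candidates: C₊=(6.3831,8.8536) cross=55.032; C₋=(3.1712,-7.5949) cross=-55.032
θ=39°:   branch - wants cross < 0 → take C=(3.1712,-7.5949) (cross=-55.032)
θ=39°: ex = (C−B)/|BC| = (0.1797,-0.9837); ey = (0.9837,0.1797)
θ=39°: P = B + -1.21·ex + 1.95·ey = (3.2552,2.7993)
θ=49°: B = A + 2.00·(cos49°, sin49°) = (1.3121, 1.5094)
θ=49°: |BD| = 6.8561
θ=49°: circle(B,9.00) ∩ circle(D,9.00): a=3.4281, h=8.3216
θ=49°:   candidates: C₊=(6.4881,8.8721) cross=57.053; C₋=(2.8240,-7.3627) cross=-57.053
θ=49°:   branch - wants cross < 0 → take C=(2.8240,-7.3627) (cross=-57.053)
θ=49°: ex = (C−B)/|BC| = (0.1680,-0.9858); ey = (0.9858,0.1680)
θ=49°: P = B + -1.21·ex + 1.95·ey = (3.0311,3.0298)
θ=294°: B = A + 2.00·(cos294°, sin294°) = (0.8135, -1.8271)
θ=294°: |BD| = 7.4151
θ=294°: circle(B,9.00) ∩ circle(D,9.00): a=3.7076, h=8.2008
θ=294°:   candidates: C₊=(2.3860,7.0345) cross=60.810; C₋=(6.4274,-8.8615) cross=-60.810
θ=294°:   branch - wants cross < 0 → take C=(6.4274,-8.8615) (cross=-60.810)
θ=294°: ex = (C−B)/|BC| = (0.6238,-0.7816); ey = (0.7816,0.6238)
θ=294°: P = B + -1.21·ex + 1.95·ey = (1.5828,0.3350)

θ=39°: 3.26 2.80
θ=49°: 3.03 3.03
θ=294°: 1.58 0.34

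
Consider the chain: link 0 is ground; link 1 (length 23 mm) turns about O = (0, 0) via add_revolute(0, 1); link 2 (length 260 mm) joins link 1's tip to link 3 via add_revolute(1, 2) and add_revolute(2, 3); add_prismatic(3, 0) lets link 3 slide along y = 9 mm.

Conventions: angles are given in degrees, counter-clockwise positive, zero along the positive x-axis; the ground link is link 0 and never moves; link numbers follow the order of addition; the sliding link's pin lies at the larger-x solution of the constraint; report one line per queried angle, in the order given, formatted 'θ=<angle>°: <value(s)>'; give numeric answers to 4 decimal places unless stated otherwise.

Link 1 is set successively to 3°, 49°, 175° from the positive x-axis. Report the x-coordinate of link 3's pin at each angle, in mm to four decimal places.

geometry: r = 23 mm, L = 260 mm, e = 9 mm
θ=3°: crank pin P = (r cos θ, r sin θ) = (22.968479, 1.203727)
θ=3°: h = r sin θ − e = 1.203727 − 9 = -7.796273
θ=3°: x = r cos θ + √(L² − h²) = 22.968479 + 259.883085 = 282.851565
θ=49°: crank pin P = (r cos θ, r sin θ) = (15.089358, 17.358320)
θ=49°: h = r sin θ − e = 17.358320 − 9 = 8.358320
θ=49°: x = r cos θ + √(L² − h²) = 15.089358 + 259.865616 = 274.954974
θ=175°: crank pin P = (r cos θ, r sin θ) = (-22.912478, 2.004582)
θ=175°: h = r sin θ − e = 2.004582 − 9 = -6.995418
θ=175°: x = r cos θ + √(L² − h²) = -22.912478 + 259.905876 = 236.993397

θ=3°: 282.8516
θ=49°: 274.9550
θ=175°: 236.9934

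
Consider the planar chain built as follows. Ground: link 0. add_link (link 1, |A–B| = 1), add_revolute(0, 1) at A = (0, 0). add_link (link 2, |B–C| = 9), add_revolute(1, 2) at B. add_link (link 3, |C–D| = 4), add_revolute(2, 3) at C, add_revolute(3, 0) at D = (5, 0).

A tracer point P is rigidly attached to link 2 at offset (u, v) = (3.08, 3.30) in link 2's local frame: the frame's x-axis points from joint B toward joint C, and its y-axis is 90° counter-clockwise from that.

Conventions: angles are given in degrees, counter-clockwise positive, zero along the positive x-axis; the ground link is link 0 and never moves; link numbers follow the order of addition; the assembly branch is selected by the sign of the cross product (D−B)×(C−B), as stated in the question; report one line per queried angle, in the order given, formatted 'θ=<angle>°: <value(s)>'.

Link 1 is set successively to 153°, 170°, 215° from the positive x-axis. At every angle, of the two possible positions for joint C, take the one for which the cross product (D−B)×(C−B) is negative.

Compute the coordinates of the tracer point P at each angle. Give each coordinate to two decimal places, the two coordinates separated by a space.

A=(0,0), D=(5.00,0)
θ=153°: B = A + 1.00·(cos153°, sin153°) = (-0.8910, 0.4540)
θ=153°: |BD| = 5.9085
θ=153°: circle(B,9.00) ∩ circle(D,4.00): a=8.4548, h=3.0848
θ=153°:   candidates: C₊=(7.7758,2.8801) cross=18.227; C₋=(7.3018,-3.2714) cross=-18.227
θ=153°:   branch - wants cross < 0 → take C=(7.3018,-3.2714) (cross=-18.227)
θ=153°: ex = (C−B)/|BC| = (0.9103,-0.4139); ey = (0.4139,0.9103)
θ=153°: P = B + 3.08·ex + 3.30·ey = (3.2787,2.1831)
θ=170°: B = A + 1.00·(cos170°, sin170°) = (-0.9848, 0.1736)
θ=170°: |BD| = 5.9873
θ=170°: circle(B,9.00) ∩ circle(D,4.00): a=8.4218, h=3.1739
θ=170°:   candidates: C₊=(7.5255,3.1019) cross=19.003; C₋=(7.3414,-3.2431) cross=-19.003
θ=170°:   branch - wants cross < 0 → take C=(7.3414,-3.2431) (cross=-19.003)
θ=170°: ex = (C−B)/|BC| = (0.9251,-0.3796); ey = (0.3796,0.9251)
θ=170°: P = B + 3.08·ex + 3.30·ey = (3.1174,2.0573)
θ=215°: B = A + 1.00·(cos215°, sin215°) = (-0.8192, -0.5736)
θ=215°: |BD| = 5.8474
θ=215°: circle(B,9.00) ∩ circle(D,4.00): a=8.4817, h=3.0100
θ=215°:   candidates: C₊=(7.3264,3.2539) cross=17.600; C₋=(7.9169,-2.7370) cross=-17.600
θ=215°:   branch - wants cross < 0 → take C=(7.9169,-2.7370) (cross=-17.600)
θ=215°: ex = (C−B)/|BC| = (0.9707,-0.2404); ey = (0.2404,0.9707)
θ=215°: P = B + 3.08·ex + 3.30·ey = (2.9638,1.8893)

θ=153°: 3.28 2.18
θ=170°: 3.12 2.06
θ=215°: 2.96 1.89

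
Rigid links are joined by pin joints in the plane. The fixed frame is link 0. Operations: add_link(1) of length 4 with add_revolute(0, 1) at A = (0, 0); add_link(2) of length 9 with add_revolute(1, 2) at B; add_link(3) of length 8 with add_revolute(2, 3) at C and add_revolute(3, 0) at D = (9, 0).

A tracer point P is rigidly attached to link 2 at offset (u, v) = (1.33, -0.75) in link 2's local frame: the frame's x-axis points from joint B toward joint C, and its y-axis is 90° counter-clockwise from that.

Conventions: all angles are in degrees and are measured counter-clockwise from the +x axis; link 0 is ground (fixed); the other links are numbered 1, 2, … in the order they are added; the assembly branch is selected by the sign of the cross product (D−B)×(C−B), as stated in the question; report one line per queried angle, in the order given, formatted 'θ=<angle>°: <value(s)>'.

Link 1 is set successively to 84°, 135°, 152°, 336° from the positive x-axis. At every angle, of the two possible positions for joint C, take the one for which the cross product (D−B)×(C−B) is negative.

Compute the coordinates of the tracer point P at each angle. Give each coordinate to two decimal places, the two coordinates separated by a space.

A=(0,0), D=(9.00,0)
θ=84°: B = A + 4.00·(cos84°, sin84°) = (0.4181, 3.9781)
θ=84°: |BD| = 9.4591
θ=84°: circle(B,9.00) ∩ circle(D,8.00): a=5.6281, h=7.0231
θ=84°:   candidates: C₊=(8.4780,7.9829) cross=66.432; C₋=(2.5707,-4.7607) cross=-66.432
θ=84°:   branch - wants cross < 0 → take C=(2.5707,-4.7607) (cross=-66.432)
θ=84°: ex = (C−B)/|BC| = (0.2392,-0.9710); ey = (0.9710,0.2392)
θ=84°: P = B + 1.33·ex + -0.75·ey = (0.0080,2.5073)
θ=135°: B = A + 4.00·(cos135°, sin135°) = (-2.8284, 2.8284)
θ=135°: |BD| = 12.1619
θ=135°: circle(B,9.00) ∩ circle(D,8.00): a=6.7799, h=5.9189
θ=135°:   candidates: C₊=(5.1421,7.0083) cross=71.985; C₋=(2.3890,-4.5050) cross=-71.985
θ=135°:   branch - wants cross < 0 → take C=(2.3890,-4.5050) (cross=-71.985)
θ=135°: ex = (C−B)/|BC| = (0.5797,-0.8148); ey = (0.8148,0.5797)
θ=135°: P = B + 1.33·ex + -0.75·ey = (-2.6685,1.3099)
θ=152°: B = A + 4.00·(cos152°, sin152°) = (-3.5318, 1.8779)
θ=152°: |BD| = 12.6717
θ=152°: circle(B,9.00) ∩ circle(D,8.00): a=7.0066, h=5.6486
θ=152°:   candidates: C₊=(4.2346,6.4258) cross=71.578; C₋=(2.5604,-4.7467) cross=-71.578
θ=152°:   branch - wants cross < 0 → take C=(2.5604,-4.7467) (cross=-71.578)
θ=152°: ex = (C−B)/|BC| = (0.6769,-0.7361); ey = (0.7361,0.6769)
θ=152°: P = B + 1.33·ex + -0.75·ey = (-3.1836,0.3912)
θ=336°: B = A + 4.00·(cos336°, sin336°) = (3.6542, -1.6269)
θ=336°: |BD| = 5.5879
θ=336°: circle(B,9.00) ∩ circle(D,8.00): a=4.3151, h=7.8981
θ=336°:   candidates: C₊=(5.4828,7.1853) cross=44.134; C₋=(10.0819,-7.9265) cross=-44.134
θ=336°:   branch - wants cross < 0 → take C=(10.0819,-7.9265) (cross=-44.134)
θ=336°: ex = (C−B)/|BC| = (0.7142,-0.7000); ey = (0.7000,0.7142)
θ=336°: P = B + 1.33·ex + -0.75·ey = (4.0791,-3.0935)

θ=84°: 0.01 2.51
θ=135°: -2.67 1.31
θ=152°: -3.18 0.39
θ=336°: 4.08 -3.09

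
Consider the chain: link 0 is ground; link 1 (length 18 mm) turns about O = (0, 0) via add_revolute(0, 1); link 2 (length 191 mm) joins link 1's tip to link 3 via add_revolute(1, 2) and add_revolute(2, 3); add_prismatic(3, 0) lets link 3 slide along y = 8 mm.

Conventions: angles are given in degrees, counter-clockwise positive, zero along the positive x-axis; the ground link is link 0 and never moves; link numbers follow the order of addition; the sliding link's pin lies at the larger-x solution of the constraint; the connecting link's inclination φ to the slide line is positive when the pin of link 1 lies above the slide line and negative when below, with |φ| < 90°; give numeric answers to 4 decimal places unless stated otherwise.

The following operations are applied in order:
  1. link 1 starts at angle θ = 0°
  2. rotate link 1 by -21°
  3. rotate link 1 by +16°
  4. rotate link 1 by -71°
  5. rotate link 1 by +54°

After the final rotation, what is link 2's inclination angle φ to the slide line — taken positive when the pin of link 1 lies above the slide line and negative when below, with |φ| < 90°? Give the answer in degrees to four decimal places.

geometry: r = 18 mm, L = 191 mm, e = 8 mm; θ starts at 0°
rotate link 1 by -21°: θ ← 0° -21° = -21°
rotate link 1 by +16°: θ ← -21° +16° = -5°
rotate link 1 by -71°: θ ← -5° -71° = -76°
rotate link 1 by +54°: θ ← -76° +54° = -22°
h = r sin θ − e = -6.742919 − 8 = -14.742919
sin φ = h / L = -14.742919 / 191 = -0.07718806
φ = arcsin(-0.07718806) = -4.426953°

-4.4270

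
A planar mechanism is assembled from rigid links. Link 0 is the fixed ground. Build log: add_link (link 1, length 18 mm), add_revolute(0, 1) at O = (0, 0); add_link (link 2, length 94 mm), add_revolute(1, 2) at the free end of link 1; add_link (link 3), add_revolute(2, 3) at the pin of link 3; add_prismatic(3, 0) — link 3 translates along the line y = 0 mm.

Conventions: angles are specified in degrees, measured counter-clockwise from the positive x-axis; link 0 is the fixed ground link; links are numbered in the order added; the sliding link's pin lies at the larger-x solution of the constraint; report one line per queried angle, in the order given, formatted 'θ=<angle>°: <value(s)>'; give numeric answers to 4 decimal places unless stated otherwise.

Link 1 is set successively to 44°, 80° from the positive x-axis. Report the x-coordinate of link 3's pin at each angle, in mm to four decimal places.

geometry: r = 18 mm, L = 94 mm, e = 0 mm
θ=44°: crank pin P = (r cos θ, r sin θ) = (12.948116, 12.503851)
θ=44°: h = r sin θ − e = 12.503851 − 0 = 12.503851
θ=44°: x = r cos θ + √(L² − h²) = 12.948116 + 93.164659 = 106.112776
θ=80°: crank pin P = (r cos θ, r sin θ) = (3.125667, 17.726540)
θ=80°: h = r sin θ − e = 17.726540 − 0 = 17.726540
θ=80°: x = r cos θ + √(L² − h²) = 3.125667 + 92.313432 = 95.439100

θ=44°: 106.1128
θ=80°: 95.4391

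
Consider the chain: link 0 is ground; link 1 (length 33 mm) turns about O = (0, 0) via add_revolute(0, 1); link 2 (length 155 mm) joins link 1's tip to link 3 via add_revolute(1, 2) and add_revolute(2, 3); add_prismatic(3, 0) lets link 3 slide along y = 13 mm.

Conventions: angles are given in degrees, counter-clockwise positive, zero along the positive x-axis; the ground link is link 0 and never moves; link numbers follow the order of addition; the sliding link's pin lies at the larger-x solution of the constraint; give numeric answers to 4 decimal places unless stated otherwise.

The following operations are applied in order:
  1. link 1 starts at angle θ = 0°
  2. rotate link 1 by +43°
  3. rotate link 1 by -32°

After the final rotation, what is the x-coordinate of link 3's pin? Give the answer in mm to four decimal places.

geometry: r = 33 mm, L = 155 mm, e = 13 mm; θ starts at 0°
rotate link 1 by +43°: θ ← 0° +43° = 43°
rotate link 1 by -32°: θ ← 43° -32° = 11°
crank pin P = (r cos θ, r sin θ) = (32.393697, 6.296697)
h = r sin θ − e = 6.296697 − 13 = -6.703303
x = r cos θ + √(L² − h²) = 32.393697 + 154.854983 = 187.248680

187.2487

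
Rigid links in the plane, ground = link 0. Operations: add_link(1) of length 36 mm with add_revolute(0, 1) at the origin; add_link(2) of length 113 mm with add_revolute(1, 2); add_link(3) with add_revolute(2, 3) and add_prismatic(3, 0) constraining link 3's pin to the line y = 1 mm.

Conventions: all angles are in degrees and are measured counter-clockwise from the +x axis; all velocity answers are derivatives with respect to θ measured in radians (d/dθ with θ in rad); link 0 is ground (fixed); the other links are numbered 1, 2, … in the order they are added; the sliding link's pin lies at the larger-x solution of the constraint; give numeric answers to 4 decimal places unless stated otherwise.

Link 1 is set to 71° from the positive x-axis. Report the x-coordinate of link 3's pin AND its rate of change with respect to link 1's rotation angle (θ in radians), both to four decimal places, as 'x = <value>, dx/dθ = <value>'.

geometry: r = 36 mm, L = 113 mm, e = 1 mm
crank pin P = (r cos θ, r sin θ) = (11.720454, 34.038669)
h = r sin θ − e = 34.038669 − 1 = 33.038669
x = r cos θ + √(L² − h²) = 11.720454 + 108.062234 = 119.782687
dx/dθ = −r sin θ − h·r cos θ/√(L² − h²) (θ in radians; h = 33.038669) = -37.622050

x = 119.7827, dx/dθ = -37.6220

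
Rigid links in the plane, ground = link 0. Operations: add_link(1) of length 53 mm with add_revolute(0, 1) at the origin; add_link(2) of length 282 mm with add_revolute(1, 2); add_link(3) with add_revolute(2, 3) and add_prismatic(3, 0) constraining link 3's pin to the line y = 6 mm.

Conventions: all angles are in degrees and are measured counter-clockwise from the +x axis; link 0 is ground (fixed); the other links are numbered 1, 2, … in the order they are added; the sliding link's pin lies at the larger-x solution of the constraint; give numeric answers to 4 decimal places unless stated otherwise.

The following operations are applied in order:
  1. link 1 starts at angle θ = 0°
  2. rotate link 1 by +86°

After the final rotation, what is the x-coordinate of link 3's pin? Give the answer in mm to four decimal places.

geometry: r = 53 mm, L = 282 mm, e = 6 mm; θ starts at 0°
rotate link 1 by +86°: θ ← 0° +86° = 86°
crank pin P = (r cos θ, r sin θ) = (3.697093, 52.870895)
h = r sin θ − e = 52.870895 − 6 = 46.870895
x = r cos θ + √(L² − h²) = 3.697093 + 278.077542 = 281.774635

281.7746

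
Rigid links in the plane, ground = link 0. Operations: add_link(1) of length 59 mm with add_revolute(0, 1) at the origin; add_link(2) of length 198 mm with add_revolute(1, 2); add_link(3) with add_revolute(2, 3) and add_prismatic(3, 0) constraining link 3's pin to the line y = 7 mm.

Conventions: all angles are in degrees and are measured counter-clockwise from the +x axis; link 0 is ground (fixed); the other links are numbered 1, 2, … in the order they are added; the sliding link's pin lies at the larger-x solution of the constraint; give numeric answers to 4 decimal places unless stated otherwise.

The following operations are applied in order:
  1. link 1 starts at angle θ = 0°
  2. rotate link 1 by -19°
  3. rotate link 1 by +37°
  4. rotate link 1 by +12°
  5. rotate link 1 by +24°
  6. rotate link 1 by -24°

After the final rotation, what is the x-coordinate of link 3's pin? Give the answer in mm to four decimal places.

geometry: r = 59 mm, L = 198 mm, e = 7 mm; θ starts at 0°
rotate link 1 by -19°: θ ← 0° -19° = -19°
rotate link 1 by +37°: θ ← -19° +37° = 18°
rotate link 1 by +12°: θ ← 18° +12° = 30°
rotate link 1 by +24°: θ ← 30° +24° = 54°
rotate link 1 by -24°: θ ← 54° -24° = 30°
crank pin P = (r cos θ, r sin θ) = (51.095499, 29.500000)
h = r sin θ − e = 29.500000 − 7 = 22.500000
x = r cos θ + √(L² − h²) = 51.095499 + 196.717437 = 247.812936

247.8129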